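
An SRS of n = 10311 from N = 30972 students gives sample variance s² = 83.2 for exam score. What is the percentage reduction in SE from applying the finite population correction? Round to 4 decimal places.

18.3246

f = n/N = 10311/30972 = 0.33291360.
SE_no-fpc = √(s²/n) = 0.089827905; SE_fpc = √((1−f)s²/n) = 0.073367262.
Ratio = √(1−f) = 0.81675357. Reduction = 100·(1 − 0.81675357) = 18.3246%.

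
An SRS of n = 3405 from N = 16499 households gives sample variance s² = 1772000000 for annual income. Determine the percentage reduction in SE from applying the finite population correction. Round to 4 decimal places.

10.9144

f = n/N = 3405/16499 = 0.20637614.
SE_no-fpc = √(s²/n) = 721.39529; SE_fpc = √((1−f)s²/n) = 642.65909.
Ratio = √(1−f) = 0.89085569. Reduction = 100·(1 − 0.89085569) = 10.9144%.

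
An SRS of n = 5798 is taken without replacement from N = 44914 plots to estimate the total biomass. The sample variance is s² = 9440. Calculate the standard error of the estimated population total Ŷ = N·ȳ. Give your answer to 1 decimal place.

Var(Ŷ) = N²·Var(ȳ) = N²·(1 − n/N)·s²/n.
f = 5798/44914 = 0.12909115; Var(ȳ) = 0.87090885·9440/5798 = 1.4179682.
Var(Ŷ) = 44914² · 1.4179682 = 2.860421 × 10^9.
SE(Ŷ) = √(2.860421 × 10^9) = 53482.9.

53482.9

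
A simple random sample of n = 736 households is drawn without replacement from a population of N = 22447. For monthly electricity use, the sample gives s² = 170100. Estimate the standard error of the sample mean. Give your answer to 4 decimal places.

14.9511

Under SRS without replacement, Var(ȳ) = (1 − f)·s²/n with f = n/N = 736/22447 = 0.03278835.
Var(ȳ) = (1 − 0.03278835)·170100/736 = 0.96721165·231.11413 = 223.53628.
SE(ȳ) = √(223.53628) = 14.9511.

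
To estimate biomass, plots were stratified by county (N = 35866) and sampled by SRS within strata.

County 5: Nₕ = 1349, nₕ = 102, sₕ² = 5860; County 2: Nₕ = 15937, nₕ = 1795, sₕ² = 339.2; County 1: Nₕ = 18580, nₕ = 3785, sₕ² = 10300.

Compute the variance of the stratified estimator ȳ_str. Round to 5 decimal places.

Var(ȳ_str) = Σₕ Wₕ²(1 − fₕ)sₕ²/nₕ with Wₕ = Nₕ/N, N = 35866.
County 5: Wₕ = 0.03761222; term = 0.03761222²·(1 − 0.07561156)·5860/102 = 0.075129407.
County 2: Wₕ = 0.44434841; term = 0.44434841²·(1 − 0.11263098)·339.2/1795 = 0.033108759.
County 1: Wₕ = 0.51803937; term = 0.51803937²·(1 − 0.20371367)·10300/3785 = 0.58152198.
Sum = 0.68976015.

0.68976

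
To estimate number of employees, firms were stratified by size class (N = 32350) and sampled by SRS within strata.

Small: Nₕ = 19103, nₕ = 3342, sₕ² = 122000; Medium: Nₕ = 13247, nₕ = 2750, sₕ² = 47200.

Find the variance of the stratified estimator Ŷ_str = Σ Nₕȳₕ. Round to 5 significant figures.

1.3378 × 10^10

Var(Ŷ_str) = Σₕ Nₕ²(1 − fₕ)sₕ²/nₕ.
Small: 19103²·(1 − 3342/19103)·122000/3342 = 1.0991039 × 10^10.
Medium: 13247²·(1 − 2750/13247)·47200/2750 = 2.3866682 × 10^9.
Sum = 1.3377707 × 10^10.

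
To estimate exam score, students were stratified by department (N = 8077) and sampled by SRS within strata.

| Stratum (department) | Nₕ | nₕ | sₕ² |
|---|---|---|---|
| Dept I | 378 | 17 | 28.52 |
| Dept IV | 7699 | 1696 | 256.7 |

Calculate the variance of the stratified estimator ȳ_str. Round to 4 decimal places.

0.1107

Var(ȳ_str) = Σₕ Wₕ²(1 − fₕ)sₕ²/nₕ with Wₕ = Nₕ/N, N = 8077.
Dept I: Wₕ = 0.04679955; term = 0.04679955²·(1 − 0.04497354)·28.52/17 = 0.0035091298.
Dept IV: Wₕ = 0.95320045; term = 0.95320045²·(1 − 0.22028835)·256.7/1696 = 0.1072266.
Sum = 0.11073573.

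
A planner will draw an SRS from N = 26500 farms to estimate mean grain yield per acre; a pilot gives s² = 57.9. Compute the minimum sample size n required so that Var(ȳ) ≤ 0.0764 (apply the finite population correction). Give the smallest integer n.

737

Without fpc, n₀ = s²/D = 57.9/0.0764 = 757.8534.
With fpc, (1 − n/N)·s²/n ≤ D requires n ≥ n₀/(1 + n₀/N) = 757.8534/(1 + 757.8534/26500) = 736.7827.
Rounding up, n = 737.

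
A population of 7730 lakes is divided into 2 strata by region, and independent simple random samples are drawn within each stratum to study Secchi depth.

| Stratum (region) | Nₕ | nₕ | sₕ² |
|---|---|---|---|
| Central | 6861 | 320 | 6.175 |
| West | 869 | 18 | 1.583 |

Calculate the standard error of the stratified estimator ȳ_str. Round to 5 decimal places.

Var(ȳ_str) = Σₕ Wₕ²(1 − fₕ)sₕ²/nₕ with Wₕ = Nₕ/N, N = 7730.
Central: Wₕ = 0.88758085; term = 0.88758085²·(1 − 0.04664043)·6.175/320 = 0.014493042.
West: Wₕ = 0.11241915; term = 0.11241915²·(1 − 0.02071346)·1.583/18 = 0.0010884256.
Sum = 0.015581468.
SE = √(0.015581468) = 0.12483.

0.12483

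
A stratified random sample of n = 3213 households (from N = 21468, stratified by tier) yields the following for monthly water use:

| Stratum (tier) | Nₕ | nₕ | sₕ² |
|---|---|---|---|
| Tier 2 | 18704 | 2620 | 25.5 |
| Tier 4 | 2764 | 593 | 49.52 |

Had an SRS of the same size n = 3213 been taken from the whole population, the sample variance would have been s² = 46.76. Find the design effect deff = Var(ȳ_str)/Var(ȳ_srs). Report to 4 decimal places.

Var(ȳ_str) = Σ Wₕ²(1−fₕ)sₕ²/nₕ with Wₕ = Nₕ/21468:
  Tier 2: (18704/21468)²·(1−2620/18704)·25.5/2620 = 0.0063530793
  Tier 4: (2764/21468)²·(1−593/2764)·49.52/593 = 0.0010872781
  → Var(ȳ_str) = 0.0074403574.
Var(ȳ_srs) = (1 − 3213/21468)·46.76/3213 = 0.012375251.
deff = 0.0074403574 / 0.012375251 = 0.6012.

0.6012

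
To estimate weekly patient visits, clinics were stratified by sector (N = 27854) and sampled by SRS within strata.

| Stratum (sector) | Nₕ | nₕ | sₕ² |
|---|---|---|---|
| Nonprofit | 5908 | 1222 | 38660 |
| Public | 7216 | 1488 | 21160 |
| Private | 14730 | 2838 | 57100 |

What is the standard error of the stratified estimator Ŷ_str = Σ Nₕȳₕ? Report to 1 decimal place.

Var(Ŷ_str) = Σₕ Nₕ²(1 − fₕ)sₕ²/nₕ.
Nonprofit: 5908²·(1 − 1222/5908)·38660/1222 = 8.7585742 × 10^8.
Public: 7216²·(1 − 1488/7216)·21160/1488 = 5.8777656 × 10^8.
Private: 14730²·(1 − 2838/14730)·57100/2838 = 3.5243689 × 10^9.
Sum = 4.9880029 × 10^9.
SE = √(4.9880029 × 10^9) = 70625.8.

70625.8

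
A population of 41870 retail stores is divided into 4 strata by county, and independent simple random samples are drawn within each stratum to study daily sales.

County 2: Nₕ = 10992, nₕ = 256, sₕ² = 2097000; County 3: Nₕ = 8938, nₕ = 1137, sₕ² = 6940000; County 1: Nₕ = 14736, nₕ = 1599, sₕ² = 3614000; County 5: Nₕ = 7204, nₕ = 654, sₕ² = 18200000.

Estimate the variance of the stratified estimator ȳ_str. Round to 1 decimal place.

Var(ȳ_str) = Σₕ Wₕ²(1 − fₕ)sₕ²/nₕ with Wₕ = Nₕ/N, N = 41870.
County 2: Wₕ = 0.26252687; term = 0.26252687²·(1 − 0.02328967)·2097000/256 = 551.40635.
County 3: Wₕ = 0.21347027; term = 0.21347027²·(1 − 0.12720967)·6940000/1137 = 242.76368.
County 1: Wₕ = 0.35194650; term = 0.35194650²·(1 − 0.10850977)·3614000/1599 = 249.57988.
County 5: Wₕ = 0.17205636; term = 0.17205636²·(1 − 0.09078290)·18200000/654 = 749.03605.
Sum = 1792.786.

1792.8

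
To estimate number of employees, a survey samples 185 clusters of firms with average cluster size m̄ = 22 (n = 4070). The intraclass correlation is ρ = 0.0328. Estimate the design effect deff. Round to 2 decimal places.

1.69

deff = 1 + (22 − 1)·0.0328 = 1 + 0.6888 = 1.6888.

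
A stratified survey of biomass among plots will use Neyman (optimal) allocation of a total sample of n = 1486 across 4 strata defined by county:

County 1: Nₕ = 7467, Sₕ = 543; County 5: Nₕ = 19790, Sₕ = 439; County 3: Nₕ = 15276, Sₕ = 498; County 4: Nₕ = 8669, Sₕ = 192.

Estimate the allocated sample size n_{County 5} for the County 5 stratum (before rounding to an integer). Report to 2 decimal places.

586.44

Neyman allocation: nₕ = n·NₕSₕ / Σⱼ NⱼSⱼ.
Σ NⱼSⱼ = 7467·543 + 19790·439 + 15276·498 + 8669·192 = 2.2014287 × 10^7.
n_{County 5} = 1486·19790·439 / (2.2014287 × 10^7) = 586.44.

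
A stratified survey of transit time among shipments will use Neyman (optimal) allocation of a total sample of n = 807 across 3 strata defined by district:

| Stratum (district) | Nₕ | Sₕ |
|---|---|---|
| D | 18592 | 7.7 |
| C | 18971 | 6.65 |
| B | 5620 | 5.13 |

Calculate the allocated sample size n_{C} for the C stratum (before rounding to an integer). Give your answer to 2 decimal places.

Neyman allocation: nₕ = n·NₕSₕ / Σⱼ NⱼSⱼ.
Σ NⱼSⱼ = 18592·7.7 + 18971·6.65 + 5620·5.13 = 298146.15.
n_{C} = 807·18971·6.65 / 298146.15 = 341.47.

341.47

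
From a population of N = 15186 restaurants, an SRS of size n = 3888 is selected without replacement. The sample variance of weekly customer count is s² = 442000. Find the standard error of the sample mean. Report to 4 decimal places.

9.1966

Under SRS without replacement, Var(ȳ) = (1 − f)·s²/n with f = n/N = 3888/15186 = 0.25602529.
Var(ȳ) = (1 − 0.25602529)·442000/3888 = 0.74397471·113.68313 = 84.577372.
SE(ȳ) = √(84.577372) = 9.1966.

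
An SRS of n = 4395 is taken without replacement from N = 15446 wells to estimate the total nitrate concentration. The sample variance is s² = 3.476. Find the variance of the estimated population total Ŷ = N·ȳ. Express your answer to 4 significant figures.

Var(Ŷ) = N²·Var(ȳ) = N²·(1 − n/N)·s²/n.
f = 4395/15446 = 0.28453969; Var(ȳ) = 0.71546031·3.476/4395 = 5.6585667 × 10^-4.
Var(Ŷ) = 15446² · (5.6585667 × 10^-4) = 135001.47.

135000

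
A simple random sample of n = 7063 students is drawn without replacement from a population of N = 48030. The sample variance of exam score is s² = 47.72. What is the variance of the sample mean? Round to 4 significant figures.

0.005763

Under SRS without replacement, Var(ȳ) = (1 − f)·s²/n with f = n/N = 7063/48030 = 0.14705392.
Var(ȳ) = (1 − 0.14705392)·47.72/7063 = 0.85294608·0.0067563358 = 0.0057627901.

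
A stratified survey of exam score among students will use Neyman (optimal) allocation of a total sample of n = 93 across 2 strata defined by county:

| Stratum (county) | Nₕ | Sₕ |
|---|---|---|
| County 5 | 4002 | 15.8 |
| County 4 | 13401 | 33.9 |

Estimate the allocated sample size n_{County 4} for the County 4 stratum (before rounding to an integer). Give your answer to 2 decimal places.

81.64

Neyman allocation: nₕ = n·NₕSₕ / Σⱼ NⱼSⱼ.
Σ NⱼSⱼ = 4002·15.8 + 13401·33.9 = 517525.5.
n_{County 4} = 93·13401·33.9 / 517525.5 = 81.64.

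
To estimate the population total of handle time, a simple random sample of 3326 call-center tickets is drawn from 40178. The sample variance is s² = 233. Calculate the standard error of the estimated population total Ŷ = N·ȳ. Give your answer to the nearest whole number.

Var(Ŷ) = N²·Var(ȳ) = N²·(1 − n/N)·s²/n.
f = 3326/40178 = 0.08278162; Var(ȳ) = 0.91721838·233/3326 = 0.064254925.
Var(Ŷ) = 40178² · 0.064254925 = 1.0372491 × 10^8.
SE(Ŷ) = √(1.0372491 × 10^8) = 10185.

10185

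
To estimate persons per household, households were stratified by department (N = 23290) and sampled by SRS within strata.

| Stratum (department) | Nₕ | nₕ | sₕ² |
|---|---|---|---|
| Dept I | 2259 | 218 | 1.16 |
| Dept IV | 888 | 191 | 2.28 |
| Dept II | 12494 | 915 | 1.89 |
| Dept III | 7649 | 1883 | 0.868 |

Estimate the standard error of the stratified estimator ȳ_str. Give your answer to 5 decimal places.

Var(ȳ_str) = Σₕ Wₕ²(1 − fₕ)sₕ²/nₕ with Wₕ = Nₕ/N, N = 23290.
Dept I: Wₕ = 0.09699442; term = 0.09699442²·(1 − 0.09650288)·1.16/218 = 4.5229497 × 10^-5.
Dept IV: Wₕ = 0.03812795; term = 0.03812795²·(1 − 0.21509009)·2.28/191 = 1.3620977 × 10^-5.
Dept II: Wₕ = 0.53645341; term = 0.53645341²·(1 − 0.07323515)·1.89/915 = 5.5090192 × 10^-4.
Dept III: Wₕ = 0.32842422; term = 0.32842422²·(1 − 0.24617597)·0.868/1883 = 3.7480876 × 10^-5.
Sum = 6.4723327 × 10^-4.
SE = √(6.4723327 × 10^-4) = 0.02544.

0.02544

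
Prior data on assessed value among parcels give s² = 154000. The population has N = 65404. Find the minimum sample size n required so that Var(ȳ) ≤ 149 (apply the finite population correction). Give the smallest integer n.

Without fpc, n₀ = s²/D = 154000/149 = 1033.5570.
With fpc, (1 − n/N)·s²/n ≤ D requires n ≥ n₀/(1 + n₀/N) = 1033.5570/(1 + 1033.5570/65404) = 1017.4781.
Rounding up, n = 1018.

1018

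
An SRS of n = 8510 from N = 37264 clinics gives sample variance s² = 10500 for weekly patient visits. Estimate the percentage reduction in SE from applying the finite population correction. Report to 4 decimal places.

12.1576

f = n/N = 8510/37264 = 0.22837055.
SE_no-fpc = √(s²/n) = 1.1107846; SE_fpc = √((1−f)s²/n) = 0.97574036.
Ratio = √(1−f) = 0.87842442. Reduction = 100·(1 − 0.87842442) = 12.1576%.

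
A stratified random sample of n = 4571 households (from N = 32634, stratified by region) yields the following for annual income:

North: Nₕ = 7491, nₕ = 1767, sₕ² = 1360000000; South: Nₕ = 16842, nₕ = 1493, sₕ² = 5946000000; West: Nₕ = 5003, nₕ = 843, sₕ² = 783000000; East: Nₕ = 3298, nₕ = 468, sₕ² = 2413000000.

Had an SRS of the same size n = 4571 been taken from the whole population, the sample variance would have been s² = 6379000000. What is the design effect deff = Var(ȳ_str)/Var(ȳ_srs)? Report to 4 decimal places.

Var(ȳ_str) = Σ Wₕ²(1−fₕ)sₕ²/nₕ with Wₕ = Nₕ/32634:
  North: (7491/32634)²·(1−1767/7491)·1360000000/1767 = 30988.543
  South: (16842/32634)²·(1−1493/16842)·5946000000/1493 = 966714.49
  West: (5003/32634)²·(1−843/5003)·783000000/843 = 18151.704
  East: (3298/32634)²·(1−468/3298)·2413000000/468 = 45186.42
  → Var(ȳ_str) = 1.0610412 × 10^6.
Var(ȳ_srs) = (1 − 4571/32634)·6379000000/4571 = 1.2000661 × 10^6.
deff = (1.0610412 × 10^6) / (1.2000661 × 10^6) = 0.8842.

0.8842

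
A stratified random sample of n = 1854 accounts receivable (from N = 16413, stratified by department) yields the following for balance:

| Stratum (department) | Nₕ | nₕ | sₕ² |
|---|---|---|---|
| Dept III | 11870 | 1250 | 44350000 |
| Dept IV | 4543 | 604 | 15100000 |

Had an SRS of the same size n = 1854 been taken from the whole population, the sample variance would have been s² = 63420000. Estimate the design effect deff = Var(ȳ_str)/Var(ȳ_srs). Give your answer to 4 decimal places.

Var(ȳ_str) = Σ Wₕ²(1−fₕ)sₕ²/nₕ with Wₕ = Nₕ/16413:
  Dept III: (11870/16413)²·(1−1250/11870)·44350000/1250 = 16602.86
  Dept IV: (4543/16413)²·(1−604/4543)·15100000/604 = 1660.7061
  → Var(ȳ_str) = 18263.566.
Var(ȳ_srs) = (1 − 1854/16413)·63420000/1854 = 30343.11.
deff = 18263.566 / 30343.11 = 0.6019.

0.6019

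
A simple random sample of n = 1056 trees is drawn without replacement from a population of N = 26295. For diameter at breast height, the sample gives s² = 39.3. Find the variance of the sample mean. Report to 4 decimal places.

Under SRS without replacement, Var(ȳ) = (1 − f)·s²/n with f = n/N = 1056/26295 = 0.04015973.
Var(ȳ) = (1 − 0.04015973)·39.3/1056 = 0.95984027·0.037215909 = 0.035721328.

0.0357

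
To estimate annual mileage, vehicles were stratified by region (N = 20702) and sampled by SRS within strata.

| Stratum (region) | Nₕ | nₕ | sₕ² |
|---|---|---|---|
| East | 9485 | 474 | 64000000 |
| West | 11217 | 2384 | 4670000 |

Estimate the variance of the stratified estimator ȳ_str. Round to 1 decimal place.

Var(ȳ_str) = Σₕ Wₕ²(1 − fₕ)sₕ²/nₕ with Wₕ = Nₕ/N, N = 20702.
East: Wₕ = 0.45816829; term = 0.45816829²·(1 − 0.04997364)·64000000/474 = 26926.961.
West: Wₕ = 0.54183171; term = 0.54183171²·(1 − 0.21253455)·4670000/2384 = 452.86731.
Sum = 27379.828.

27379.8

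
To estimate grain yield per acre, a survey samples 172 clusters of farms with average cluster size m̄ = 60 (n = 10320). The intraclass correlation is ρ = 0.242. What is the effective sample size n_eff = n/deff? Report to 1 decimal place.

675.5

deff = 1 + (60 − 1)·0.242 = 1 + 14.278 = 15.278.
n_eff = 10320 / 15.278 = 675.5.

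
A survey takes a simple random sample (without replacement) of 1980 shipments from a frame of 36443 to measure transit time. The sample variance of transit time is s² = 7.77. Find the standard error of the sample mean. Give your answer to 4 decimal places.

Under SRS without replacement, Var(ȳ) = (1 − f)·s²/n with f = n/N = 1980/36443 = 0.05433142.
Var(ȳ) = (1 − 0.05433142)·7.77/1980 = 0.94566858·0.0039242424 = 0.0037110328.
SE(ȳ) = √(0.0037110328) = 0.0609.

0.0609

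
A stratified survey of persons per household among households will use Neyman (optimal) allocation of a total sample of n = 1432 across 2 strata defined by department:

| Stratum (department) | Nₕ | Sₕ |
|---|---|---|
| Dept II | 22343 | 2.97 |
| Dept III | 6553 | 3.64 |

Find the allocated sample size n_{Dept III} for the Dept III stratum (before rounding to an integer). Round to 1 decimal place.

Neyman allocation: nₕ = n·NₕSₕ / Σⱼ NⱼSⱼ.
Σ NⱼSⱼ = 22343·2.97 + 6553·3.64 = 90211.63.
n_{Dept III} = 1432·6553·3.64 / 90211.63 = 378.6.

378.6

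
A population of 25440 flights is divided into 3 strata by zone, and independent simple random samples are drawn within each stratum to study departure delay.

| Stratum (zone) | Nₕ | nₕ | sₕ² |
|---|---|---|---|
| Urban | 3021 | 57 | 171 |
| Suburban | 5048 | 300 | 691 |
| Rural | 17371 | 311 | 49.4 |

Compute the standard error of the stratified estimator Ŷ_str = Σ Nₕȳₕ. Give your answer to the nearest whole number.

11364

Var(Ŷ_str) = Σₕ Nₕ²(1 − fₕ)sₕ²/nₕ.
Urban: 3021²·(1 − 57/3021)·171/57 = 2.6862732 × 10^7.
Suburban: 5048²·(1 − 300/5048)·691/300 = 5.5206072 × 10^7.
Rural: 17371²·(1 − 311/17371)·49.4/311 = 4.7072841 × 10^7.
Sum = 1.2914165 × 10^8.
SE = √(1.2914165 × 10^8) = 11364.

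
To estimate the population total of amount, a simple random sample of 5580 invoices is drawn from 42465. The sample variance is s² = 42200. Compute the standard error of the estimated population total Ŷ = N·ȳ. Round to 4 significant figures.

108800

Var(Ŷ) = N²·Var(ȳ) = N²·(1 − n/N)·s²/n.
f = 5580/42465 = 0.13140233; Var(ȳ) = 0.86859767·42200/5580 = 6.5689644.
Var(Ŷ) = 42465² · 6.5689644 = 1.1845657 × 10^10.
SE(Ŷ) = √(1.1845657 × 10^10) = 108800.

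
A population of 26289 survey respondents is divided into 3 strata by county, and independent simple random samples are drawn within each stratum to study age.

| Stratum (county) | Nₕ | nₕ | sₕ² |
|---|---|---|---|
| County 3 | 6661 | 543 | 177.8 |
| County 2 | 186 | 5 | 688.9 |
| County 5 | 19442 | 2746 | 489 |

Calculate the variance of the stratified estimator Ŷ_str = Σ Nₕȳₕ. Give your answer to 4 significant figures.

7.579 × 10^7

Var(Ŷ_str) = Σₕ Nₕ²(1 − fₕ)sₕ²/nₕ.
County 3: 6661²·(1 − 543/6661)·177.8/543 = 1.334384 × 10^7.
County 2: 186²·(1 − 5/186)·688.9/5 = 4.6385015 × 10^6.
County 5: 19442²·(1 − 2746/19442)·489/2746 = 5.7804507 × 10^7.
Sum = 7.5786849 × 10^7.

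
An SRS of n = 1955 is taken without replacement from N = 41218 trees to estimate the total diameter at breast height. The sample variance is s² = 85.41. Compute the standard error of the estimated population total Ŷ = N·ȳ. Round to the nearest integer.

8408

Var(Ŷ) = N²·Var(ȳ) = N²·(1 − n/N)·s²/n.
f = 1955/41218 = 0.04743073; Var(ȳ) = 0.95256927·85.41/1955 = 0.041615827.
Var(Ŷ) = 41218² · 0.041615827 = 7.0702107 × 10^7.
SE(Ŷ) = √(7.0702107 × 10^7) = 8408.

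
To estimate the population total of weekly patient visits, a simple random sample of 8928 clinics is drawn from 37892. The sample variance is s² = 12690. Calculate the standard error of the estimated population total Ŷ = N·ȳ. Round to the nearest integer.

39496

Var(Ŷ) = N²·Var(ȳ) = N²·(1 − n/N)·s²/n.
f = 8928/37892 = 0.23561702; Var(ȳ) = 0.76438298·12690/8928 = 1.0864718.
Var(Ŷ) = 37892² · 1.0864718 = 1.5599602 × 10^9.
SE(Ŷ) = √(1.5599602 × 10^9) = 39496.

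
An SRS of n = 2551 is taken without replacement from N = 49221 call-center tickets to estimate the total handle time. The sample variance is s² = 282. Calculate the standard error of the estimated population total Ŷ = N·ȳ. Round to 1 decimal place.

Var(Ŷ) = N²·Var(ȳ) = N²·(1 − n/N)·s²/n.
f = 2551/49221 = 0.05182747; Var(ȳ) = 0.94817253·282/2551 = 0.10481562.
Var(Ŷ) = 49221² · 0.10481562 = 2.5393752 × 10^8.
SE(Ŷ) = √(2.5393752 × 10^8) = 15935.4.

15935.4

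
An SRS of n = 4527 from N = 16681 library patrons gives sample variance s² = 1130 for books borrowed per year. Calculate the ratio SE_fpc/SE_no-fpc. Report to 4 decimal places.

0.8536

f = n/N = 4527/16681 = 0.27138661.
SE_no-fpc = √(s²/n) = 0.49961328; SE_fpc = √((1−f)s²/n) = 0.42646417.
Ratio = √(1−f) = 0.85358854.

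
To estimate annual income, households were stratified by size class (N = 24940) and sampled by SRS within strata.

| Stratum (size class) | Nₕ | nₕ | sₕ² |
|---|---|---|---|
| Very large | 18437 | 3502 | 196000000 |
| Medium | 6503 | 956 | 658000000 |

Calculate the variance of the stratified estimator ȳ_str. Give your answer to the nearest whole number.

Var(ȳ_str) = Σₕ Wₕ²(1 − fₕ)sₕ²/nₕ with Wₕ = Nₕ/N, N = 24940.
Very large: Wₕ = 0.73925421; term = 0.73925421²·(1 − 0.18994413)·196000000/3502 = 24776.646.
Medium: Wₕ = 0.26074579; term = 0.26074579²·(1 − 0.14700907)·658000000/956 = 39916.001.
Sum = 64692.647.

64693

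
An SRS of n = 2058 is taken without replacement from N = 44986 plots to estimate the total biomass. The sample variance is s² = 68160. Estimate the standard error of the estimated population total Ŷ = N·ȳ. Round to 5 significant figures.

Var(Ŷ) = N²·Var(ȳ) = N²·(1 − n/N)·s²/n.
f = 2058/44986 = 0.04574757; Var(ȳ) = 0.95425243·68160/2058 = 31.604395.
Var(Ŷ) = 44986² · 31.604395 = 6.3959085 × 10^10.
SE(Ŷ) = √(6.3959085 × 10^10) = 252900.

252900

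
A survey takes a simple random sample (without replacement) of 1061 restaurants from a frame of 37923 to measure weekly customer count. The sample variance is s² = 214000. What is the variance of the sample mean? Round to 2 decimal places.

Under SRS without replacement, Var(ȳ) = (1 − f)·s²/n with f = n/N = 1061/37923 = 0.02797774.
Var(ȳ) = (1 − 0.02797774)·214000/1061 = 0.97202226·201.69651 = 196.0535.

196.05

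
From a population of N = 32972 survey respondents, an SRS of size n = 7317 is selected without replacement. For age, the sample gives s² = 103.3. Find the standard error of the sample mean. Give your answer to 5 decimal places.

Under SRS without replacement, Var(ȳ) = (1 − f)·s²/n with f = n/N = 7317/32972 = 0.22191556.
Var(ȳ) = (1 − 0.22191556)·103.3/7317 = 0.77808444·0.014117808 = 0.010984847.
SE(ȳ) = √(0.010984847) = 0.10481.

0.10481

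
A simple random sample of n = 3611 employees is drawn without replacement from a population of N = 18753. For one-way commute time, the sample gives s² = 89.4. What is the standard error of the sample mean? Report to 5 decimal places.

0.14139

Under SRS without replacement, Var(ȳ) = (1 − f)·s²/n with f = n/N = 3611/18753 = 0.19255586.
Var(ȳ) = (1 − 0.19255586)·89.4/3611 = 0.80744414·0.024757685 = 0.019990448.
SE(ȳ) = √(0.019990448) = 0.14139.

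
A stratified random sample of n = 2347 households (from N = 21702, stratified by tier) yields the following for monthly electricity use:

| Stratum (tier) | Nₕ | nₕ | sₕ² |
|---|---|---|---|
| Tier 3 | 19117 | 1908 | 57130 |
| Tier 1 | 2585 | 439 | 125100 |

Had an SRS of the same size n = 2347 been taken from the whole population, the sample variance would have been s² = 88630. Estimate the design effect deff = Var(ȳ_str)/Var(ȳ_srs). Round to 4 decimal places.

Var(ȳ_str) = Σ Wₕ²(1−fₕ)sₕ²/nₕ with Wₕ = Nₕ/21702:
  Tier 3: (19117/21702)²·(1−1908/19117)·57130/1908 = 20.915185
  Tier 1: (2585/21702)²·(1−439/2585)·125100/439 = 3.3564759
  → Var(ȳ_str) = 24.271661.
Var(ȳ_srs) = (1 − 2347/21702)·88630/2347 = 33.679146.
deff = 24.271661 / 33.679146 = 0.7207.

0.7207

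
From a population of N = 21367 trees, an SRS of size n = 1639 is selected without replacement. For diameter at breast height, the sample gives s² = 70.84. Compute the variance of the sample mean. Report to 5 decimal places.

0.03991

Under SRS without replacement, Var(ȳ) = (1 − f)·s²/n with f = n/N = 1639/21367 = 0.07670707.
Var(ȳ) = (1 − 0.07670707)·70.84/1639 = 0.92329293·0.043221477 = 0.039906084.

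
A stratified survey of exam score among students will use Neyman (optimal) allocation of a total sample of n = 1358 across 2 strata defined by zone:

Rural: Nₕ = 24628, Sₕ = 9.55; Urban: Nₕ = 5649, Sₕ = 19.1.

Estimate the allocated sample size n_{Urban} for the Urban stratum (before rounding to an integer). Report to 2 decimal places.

Neyman allocation: nₕ = n·NₕSₕ / Σⱼ NⱼSⱼ.
Σ NⱼSⱼ = 24628·9.55 + 5649·19.1 = 343093.3.
n_{Urban} = 1358·5649·19.1 / 343093.3 = 427.06.

427.06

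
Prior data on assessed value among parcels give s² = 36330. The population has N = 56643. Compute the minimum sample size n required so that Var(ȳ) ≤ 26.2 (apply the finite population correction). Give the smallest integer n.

1354

Without fpc, n₀ = s²/D = 36330/26.2 = 1386.6412.
With fpc, (1 − n/N)·s²/n ≤ D requires n ≥ n₀/(1 + n₀/N) = 1386.6412/(1 + 1386.6412/56643) = 1353.5069.
Rounding up, n = 1354.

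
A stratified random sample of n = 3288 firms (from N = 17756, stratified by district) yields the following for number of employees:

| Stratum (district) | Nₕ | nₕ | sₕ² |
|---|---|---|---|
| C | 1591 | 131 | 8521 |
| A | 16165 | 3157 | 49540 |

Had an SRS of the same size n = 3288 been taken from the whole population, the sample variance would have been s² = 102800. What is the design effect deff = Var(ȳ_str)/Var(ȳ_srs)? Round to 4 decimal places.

Var(ȳ_str) = Σ Wₕ²(1−fₕ)sₕ²/nₕ with Wₕ = Nₕ/17756:
  C: (1591/17756)²·(1−131/1591)·8521/131 = 0.47923887
  A: (16165/17756)²·(1−3157/16165)·49540/3157 = 10.465919
  → Var(ȳ_str) = 10.945158.
Var(ȳ_srs) = (1 − 3288/17756)·102800/3288 = 25.475615.
deff = 10.945158 / 25.475615 = 0.4296.

0.4296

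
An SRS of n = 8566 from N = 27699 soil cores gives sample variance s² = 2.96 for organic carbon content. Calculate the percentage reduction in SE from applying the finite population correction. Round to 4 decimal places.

16.8888

f = n/N = 8566/27699 = 0.30925304.
SE_no-fpc = √(s²/n) = 0.018589034; SE_fpc = √((1−f)s²/n) = 0.015449567.
Ratio = √(1−f) = 0.83111188. Reduction = 100·(1 − 0.83111188) = 16.8888%.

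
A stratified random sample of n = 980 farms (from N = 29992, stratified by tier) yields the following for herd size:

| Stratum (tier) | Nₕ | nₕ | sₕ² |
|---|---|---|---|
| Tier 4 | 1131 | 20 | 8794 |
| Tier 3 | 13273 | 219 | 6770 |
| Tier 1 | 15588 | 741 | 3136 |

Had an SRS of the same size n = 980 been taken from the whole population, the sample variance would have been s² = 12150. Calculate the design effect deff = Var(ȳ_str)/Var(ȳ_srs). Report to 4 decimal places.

Var(ȳ_str) = Σ Wₕ²(1−fₕ)sₕ²/nₕ with Wₕ = Nₕ/29992:
  Tier 4: (1131/29992)²·(1−20/1131)·8794/20 = 0.61421763
  Tier 3: (13273/29992)²·(1−219/13273)·6770/219 = 5.9545151
  Tier 1: (15588/29992)²·(1−741/15588)·3136/741 = 1.0888702
  → Var(ȳ_str) = 7.6576029.
Var(ȳ_srs) = (1 − 980/29992)·12150/980 = 11.992851.
deff = 7.6576029 / 11.992851 = 0.6385.

0.6385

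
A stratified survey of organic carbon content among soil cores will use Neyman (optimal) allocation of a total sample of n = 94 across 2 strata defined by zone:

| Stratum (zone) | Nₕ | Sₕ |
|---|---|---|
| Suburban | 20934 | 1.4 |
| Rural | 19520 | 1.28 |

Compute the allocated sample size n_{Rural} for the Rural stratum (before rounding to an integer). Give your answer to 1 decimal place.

Neyman allocation: nₕ = n·NₕSₕ / Σⱼ NⱼSⱼ.
Σ NⱼSⱼ = 20934·1.4 + 19520·1.28 = 54293.2.
n_{Rural} = 94·19520·1.28 / 54293.2 = 43.3.

43.3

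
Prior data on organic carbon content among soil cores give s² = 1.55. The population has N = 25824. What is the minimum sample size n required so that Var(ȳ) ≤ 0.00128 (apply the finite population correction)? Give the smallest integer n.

1157

Without fpc, n₀ = s²/D = 1.55/0.00128 = 1210.9375.
With fpc, (1 − n/N)·s²/n ≤ D requires n ≥ n₀/(1 + n₀/N) = 1210.9375/(1 + 1210.9375/25824) = 1156.6977.
Rounding up, n = 1157.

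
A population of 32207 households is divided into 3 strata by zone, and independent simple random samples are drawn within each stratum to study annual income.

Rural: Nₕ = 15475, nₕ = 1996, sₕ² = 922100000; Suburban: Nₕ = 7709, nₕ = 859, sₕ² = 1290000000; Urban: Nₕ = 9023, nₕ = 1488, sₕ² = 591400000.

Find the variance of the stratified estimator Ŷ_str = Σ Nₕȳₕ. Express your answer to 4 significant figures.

Var(Ŷ_str) = Σₕ Nₕ²(1 − fₕ)sₕ²/nₕ.
Rural: 15475²·(1 − 1996/15475)·922100000/1996 = 9.6362002 × 10^13.
Suburban: 7709²·(1 − 859/7709)·1290000000/859 = 7.9302187 × 10^13.
Urban: 9023²·(1 − 1488/9023)·591400000/1488 = 2.7021696 × 10^13.
Sum = 2.0268589 × 10^14.

2.027 × 10^14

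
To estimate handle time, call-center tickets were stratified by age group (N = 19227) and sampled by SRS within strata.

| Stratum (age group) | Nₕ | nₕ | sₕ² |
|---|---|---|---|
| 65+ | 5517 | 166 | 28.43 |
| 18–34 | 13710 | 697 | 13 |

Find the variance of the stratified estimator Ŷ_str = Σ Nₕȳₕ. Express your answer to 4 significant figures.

8.384 × 10^6

Var(Ŷ_str) = Σₕ Nₕ²(1 − fₕ)sₕ²/nₕ.
65+: 5517²·(1 − 166/5517)·28.43/166 = 5.0559958 × 10^6.
18–34: 13710²·(1 − 697/13710)·13/697 = 3.3275567 × 10^6.
Sum = 8.3835525 × 10^6.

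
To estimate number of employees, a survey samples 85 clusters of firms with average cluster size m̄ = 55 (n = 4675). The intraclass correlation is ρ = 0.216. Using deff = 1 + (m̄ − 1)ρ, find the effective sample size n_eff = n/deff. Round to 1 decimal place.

deff = 1 + (55 − 1)·0.216 = 1 + 11.664 = 12.664.
n_eff = 4675 / 12.664 = 369.2.

369.2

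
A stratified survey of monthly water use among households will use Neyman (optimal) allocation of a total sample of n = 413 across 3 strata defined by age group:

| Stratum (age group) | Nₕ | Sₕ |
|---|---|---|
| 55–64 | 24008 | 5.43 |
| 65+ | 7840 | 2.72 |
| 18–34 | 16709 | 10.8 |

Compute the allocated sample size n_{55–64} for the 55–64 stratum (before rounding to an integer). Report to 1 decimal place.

162.1

Neyman allocation: nₕ = n·NₕSₕ / Σⱼ NⱼSⱼ.
Σ NⱼSⱼ = 24008·5.43 + 7840·2.72 + 16709·10.8 = 332145.44.
n_{55–64} = 413·24008·5.43 / 332145.44 = 162.1.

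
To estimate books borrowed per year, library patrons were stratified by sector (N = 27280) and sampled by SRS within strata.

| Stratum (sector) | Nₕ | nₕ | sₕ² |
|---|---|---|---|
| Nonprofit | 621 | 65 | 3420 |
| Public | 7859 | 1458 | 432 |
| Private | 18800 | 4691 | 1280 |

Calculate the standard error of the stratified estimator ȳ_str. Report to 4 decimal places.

0.3764

Var(ȳ_str) = Σₕ Wₕ²(1 − fₕ)sₕ²/nₕ with Wₕ = Nₕ/N, N = 27280.
Nonprofit: Wₕ = 0.02276393; term = 0.02276393²·(1 − 0.10466989)·3420/65 = 0.024411272.
Public: Wₕ = 0.28808651; term = 0.28808651²·(1 − 0.18551979)·432/1458 = 0.020028693.
Private: Wₕ = 0.68914956; term = 0.68914956²·(1 − 0.24952128)·1280/4691 = 0.097254541.
Sum = 0.14169451.
SE = √(0.14169451) = 0.3764.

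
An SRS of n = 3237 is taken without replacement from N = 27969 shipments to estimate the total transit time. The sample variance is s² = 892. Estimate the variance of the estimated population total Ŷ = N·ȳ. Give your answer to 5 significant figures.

1.9062 × 10^8

Var(Ŷ) = N²·Var(ȳ) = N²·(1 − n/N)·s²/n.
f = 3237/27969 = 0.11573528; Var(ȳ) = 0.88426472·892/3237 = 0.24367134.
Var(Ŷ) = 27969² · 0.24367134 = 1.9061555 × 10^8.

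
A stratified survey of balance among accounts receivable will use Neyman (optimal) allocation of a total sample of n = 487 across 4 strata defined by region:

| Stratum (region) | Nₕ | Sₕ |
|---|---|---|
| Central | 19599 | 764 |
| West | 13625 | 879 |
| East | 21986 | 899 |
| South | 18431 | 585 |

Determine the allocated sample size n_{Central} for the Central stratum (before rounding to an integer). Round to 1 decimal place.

126.8

Neyman allocation: nₕ = n·NₕSₕ / Σⱼ NⱼSⱼ.
Σ NⱼSⱼ = 19599·764 + 13625·879 + 21986·899 + 18431·585 = 5.749756 × 10^7.
n_{Central} = 487·19599·764 / (5.749756 × 10^7) = 126.8.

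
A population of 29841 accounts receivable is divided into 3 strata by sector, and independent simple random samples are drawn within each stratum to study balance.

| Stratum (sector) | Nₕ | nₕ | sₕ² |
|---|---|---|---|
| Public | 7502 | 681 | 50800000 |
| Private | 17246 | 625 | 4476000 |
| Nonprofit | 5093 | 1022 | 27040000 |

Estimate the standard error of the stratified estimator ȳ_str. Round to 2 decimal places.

Var(ȳ_str) = Σₕ Wₕ²(1 − fₕ)sₕ²/nₕ with Wₕ = Nₕ/N, N = 29841.
Public: Wₕ = 0.25139908; term = 0.25139908²·(1 − 0.09077579)·50800000/681 = 4286.6198.
Private: Wₕ = 0.57792969; term = 0.57792969²·(1 − 0.03624029)·4476000/625 = 2305.3074.
Nonprofit: Wₕ = 0.17067122; term = 0.17067122²·(1 − 0.20066758)·27040000/1022 = 616.03278.
Sum = 7207.96.
SE = √(7207.96) = 84.90.

84.90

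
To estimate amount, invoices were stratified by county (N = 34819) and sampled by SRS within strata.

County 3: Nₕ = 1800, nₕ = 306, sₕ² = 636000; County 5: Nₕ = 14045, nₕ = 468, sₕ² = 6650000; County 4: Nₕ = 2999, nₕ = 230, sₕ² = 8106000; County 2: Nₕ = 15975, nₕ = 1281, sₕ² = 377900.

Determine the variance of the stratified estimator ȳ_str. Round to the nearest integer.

2538

Var(ȳ_str) = Σₕ Wₕ²(1 − fₕ)sₕ²/nₕ with Wₕ = Nₕ/N, N = 34819.
County 3: Wₕ = 0.05169591; term = 0.05169591²·(1 − 0.17000000)·636000/306 = 4.6102683.
County 5: Wₕ = 0.40337172; term = 0.40337172²·(1 − 0.03332147)·6650000/468 = 2234.9549.
County 4: Wₕ = 0.08613114; term = 0.08613114²·(1 − 0.07669223)·8106000/230 = 241.40463.
County 2: Wₕ = 0.45880123; term = 0.45880123²·(1 − 0.08018779)·377900/1281 = 57.118406.
Sum = 2538.0882.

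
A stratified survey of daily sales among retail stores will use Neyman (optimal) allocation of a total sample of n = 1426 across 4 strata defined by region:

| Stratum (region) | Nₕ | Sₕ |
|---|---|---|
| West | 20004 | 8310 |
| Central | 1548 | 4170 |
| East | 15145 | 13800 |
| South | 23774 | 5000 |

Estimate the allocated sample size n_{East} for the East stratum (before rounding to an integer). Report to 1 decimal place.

595.4

Neyman allocation: nₕ = n·NₕSₕ / Σⱼ NⱼSⱼ.
Σ NⱼSⱼ = 20004·8310 + 1548·4170 + 15145·13800 + 23774·5000 = 5.005594 × 10^8.
n_{East} = 1426·15145·13800 / (5.005594 × 10^8) = 595.4.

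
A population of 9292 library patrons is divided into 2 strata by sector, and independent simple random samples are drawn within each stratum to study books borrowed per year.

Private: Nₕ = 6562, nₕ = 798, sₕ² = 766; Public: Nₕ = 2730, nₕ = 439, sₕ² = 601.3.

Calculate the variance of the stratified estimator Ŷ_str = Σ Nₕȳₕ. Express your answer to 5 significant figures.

Var(Ŷ_str) = Σₕ Nₕ²(1 − fₕ)sₕ²/nₕ.
Private: 6562²·(1 − 798/6562)·766/798 = 3.6306641 × 10^7.
Public: 2730²·(1 − 439/2730)·601.3/439 = 8.566717 × 10^6.
Sum = 4.4873358 × 10^7.

4.4873 × 10^7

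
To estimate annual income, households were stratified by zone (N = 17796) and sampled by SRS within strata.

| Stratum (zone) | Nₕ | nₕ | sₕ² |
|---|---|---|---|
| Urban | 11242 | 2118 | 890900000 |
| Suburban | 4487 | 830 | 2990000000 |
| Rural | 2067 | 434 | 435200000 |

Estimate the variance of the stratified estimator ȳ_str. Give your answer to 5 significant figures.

333570

Var(ȳ_str) = Σₕ Wₕ²(1 − fₕ)sₕ²/nₕ with Wₕ = Nₕ/N, N = 17796.
Urban: Wₕ = 0.63171499; term = 0.63171499²·(1 − 0.18840064)·890900000/2118 = 136234.49.
Suburban: Wₕ = 0.25213531; term = 0.25213531²·(1 − 0.18497883)·2990000000/830 = 186650.57.
Rural: Wₕ = 0.11614970; term = 0.11614970²·(1 − 0.20996613)·435200000/434 = 10687.621.
Sum = 333572.68.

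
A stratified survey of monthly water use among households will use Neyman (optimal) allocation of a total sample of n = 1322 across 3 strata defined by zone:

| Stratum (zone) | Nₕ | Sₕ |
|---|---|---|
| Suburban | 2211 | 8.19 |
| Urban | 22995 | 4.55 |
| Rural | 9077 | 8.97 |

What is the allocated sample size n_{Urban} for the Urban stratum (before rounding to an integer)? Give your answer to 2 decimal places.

677.51

Neyman allocation: nₕ = n·NₕSₕ / Σⱼ NⱼSⱼ.
Σ NⱼSⱼ = 2211·8.19 + 22995·4.55 + 9077·8.97 = 204156.03.
n_{Urban} = 1322·22995·4.55 / 204156.03 = 677.51.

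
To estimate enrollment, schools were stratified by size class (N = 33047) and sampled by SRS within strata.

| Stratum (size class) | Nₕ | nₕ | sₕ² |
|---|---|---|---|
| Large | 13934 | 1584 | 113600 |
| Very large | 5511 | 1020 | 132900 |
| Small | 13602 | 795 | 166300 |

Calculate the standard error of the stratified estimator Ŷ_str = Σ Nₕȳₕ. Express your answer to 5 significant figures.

Var(Ŷ_str) = Σₕ Nₕ²(1 − fₕ)sₕ²/nₕ.
Large: 13934²·(1 − 1584/13934)·113600/1584 = 1.2341442 × 10^10.
Very large: 5511²·(1 − 1020/5511)·132900/1020 = 3.2247665 × 10^9.
Small: 13602²·(1 − 795/13602)·166300/795 = 3.6439743 × 10^10.
Sum = 5.2005952 × 10^10.
SE = √(5.2005952 × 10^10) = 228050.

228050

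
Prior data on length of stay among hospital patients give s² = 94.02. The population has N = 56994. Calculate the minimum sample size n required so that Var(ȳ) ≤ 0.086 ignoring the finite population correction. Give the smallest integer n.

1094

Without fpc, n₀ = s²/D = 94.02/0.086 = 1093.2558.
Rounding up, n = 1094.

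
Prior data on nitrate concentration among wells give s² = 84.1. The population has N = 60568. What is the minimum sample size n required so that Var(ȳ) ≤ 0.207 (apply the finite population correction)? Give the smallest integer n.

404

Without fpc, n₀ = s²/D = 84.1/0.207 = 406.2802.
With fpc, (1 − n/N)·s²/n ≤ D requires n ≥ n₀/(1 + n₀/N) = 406.2802/(1 + 406.2802/60568) = 403.5731.
Rounding up, n = 404.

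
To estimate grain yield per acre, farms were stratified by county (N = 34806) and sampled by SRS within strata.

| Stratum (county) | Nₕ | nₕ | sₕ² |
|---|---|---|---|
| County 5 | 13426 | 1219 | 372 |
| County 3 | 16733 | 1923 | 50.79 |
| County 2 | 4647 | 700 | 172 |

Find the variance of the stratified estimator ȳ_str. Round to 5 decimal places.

Var(ȳ_str) = Σₕ Wₕ²(1 − fₕ)sₕ²/nₕ with Wₕ = Nₕ/N, N = 34806.
County 5: Wₕ = 0.38573809; term = 0.38573809²·(1 − 0.09079398)·372/1219 = 0.041284458.
County 3: Wₕ = 0.48075045; term = 0.48075045²·(1 − 0.11492261)·50.79/1923 = 0.0054028084.
County 2: Wₕ = 0.13351146; term = 0.13351146²·(1 − 0.15063482)·172/700 = 0.003720163.
Sum = 0.050407429.

0.05041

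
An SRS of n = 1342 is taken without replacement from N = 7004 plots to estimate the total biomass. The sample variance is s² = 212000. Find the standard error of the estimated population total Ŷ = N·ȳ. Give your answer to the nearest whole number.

79150

Var(Ŷ) = N²·Var(ȳ) = N²·(1 − n/N)·s²/n.
f = 1342/7004 = 0.19160480; Var(ȳ) = 0.80839520·212000/1342 = 127.70476.
Var(Ŷ) = 7004² · 127.70476 = 6.2646867 × 10^9.
SE(Ŷ) = √(6.2646867 × 10^9) = 79150.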